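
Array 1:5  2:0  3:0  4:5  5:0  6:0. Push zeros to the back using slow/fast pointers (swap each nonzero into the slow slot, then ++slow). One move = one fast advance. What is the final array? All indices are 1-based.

(s=1,f=1) a[fast]=5≠0 swap→a[1]=5 → slow++,fast++
(s=2,f=2) a[fast]=0 → fast++
(s=2,f=3) a[fast]=0 → fast++
(s=2,f=4) a[fast]=5≠0 swap→a[2]=5 → slow++,fast++
(s=3,f=5) a[fast]=0 → fast++
(s=3,f=6) a[fast]=0 → fast++

[5, 5, 0, 0, 0, 0]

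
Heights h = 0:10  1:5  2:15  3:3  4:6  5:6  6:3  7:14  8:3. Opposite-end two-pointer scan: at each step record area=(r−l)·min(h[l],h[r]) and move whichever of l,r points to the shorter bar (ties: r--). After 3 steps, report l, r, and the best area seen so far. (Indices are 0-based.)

[0,8] min(10,3)*8=24 best=24 * → r--
[0,7] min(10,14)*7=70 best=70 * → l++
[1,7] min(5,14)*6=30 best=70 → l++

l=2, r=7, best area=70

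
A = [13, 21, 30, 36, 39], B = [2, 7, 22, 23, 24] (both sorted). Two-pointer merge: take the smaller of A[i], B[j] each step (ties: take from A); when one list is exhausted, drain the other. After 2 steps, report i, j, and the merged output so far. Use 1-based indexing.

[i=1,j=1] A[i]=13>B[j]=2 take 2 → j++
[i=1,j=2] A[i]=13>B[j]=7 take 7 → j++

i=1, j=3, merged so far=[2, 7]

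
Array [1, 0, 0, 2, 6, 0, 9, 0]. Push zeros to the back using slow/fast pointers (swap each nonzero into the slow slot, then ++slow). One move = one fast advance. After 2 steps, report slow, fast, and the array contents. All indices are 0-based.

slow=0 fast=0: a[fast]=1≠0 swap→a[0]=1, slow++,fast++
slow=1 fast=1: a[fast]=0, fast++

slow=1, fast=2, a=[1, 0, 0, 2, 6, 0, 9, 0]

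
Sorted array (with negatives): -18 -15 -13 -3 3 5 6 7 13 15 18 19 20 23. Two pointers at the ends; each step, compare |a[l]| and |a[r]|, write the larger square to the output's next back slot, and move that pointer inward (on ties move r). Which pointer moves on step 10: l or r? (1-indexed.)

r

[1,14] |-18|<=|23| out[14]=529 → r--
[1,13] |-18|<=|20| out[13]=400 → r--
[1,12] |-18|<=|19| out[12]=361 → r--
[1,11] |-18|<=|18| out[11]=324 → r--
[1,10] |-18|>|15| out[10]=324 → l++
[2,10] |-15|<=|15| out[9]=225 → r--
[2,9] |-15|>|13| out[8]=225 → l++
[3,9] |-13|<=|13| out[7]=169 → r--
[3,8] |-13|>|7| out[6]=169 → l++
[4,8] |-3|<=|7| out[5]=49 → r--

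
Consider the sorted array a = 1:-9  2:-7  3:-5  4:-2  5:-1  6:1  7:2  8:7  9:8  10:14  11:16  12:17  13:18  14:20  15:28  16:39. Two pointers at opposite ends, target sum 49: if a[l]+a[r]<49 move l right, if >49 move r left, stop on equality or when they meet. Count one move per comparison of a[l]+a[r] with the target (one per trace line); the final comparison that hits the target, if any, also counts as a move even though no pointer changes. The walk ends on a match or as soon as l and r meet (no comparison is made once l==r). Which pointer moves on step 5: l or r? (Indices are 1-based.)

l

l=1 r=16: -9+39=30 <49, l++
l=2 r=16: -7+39=32 <49, l++
l=3 r=16: -5+39=34 <49, l++
l=4 r=16: -2+39=37 <49, l++
l=5 r=16: -1+39=38 <49, l++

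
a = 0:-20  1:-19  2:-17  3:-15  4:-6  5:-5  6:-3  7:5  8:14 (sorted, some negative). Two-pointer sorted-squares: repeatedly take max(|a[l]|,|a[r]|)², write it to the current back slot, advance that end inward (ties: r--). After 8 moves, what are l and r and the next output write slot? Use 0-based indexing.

[0,8] |-20|>|14| out[8]=400 → l++
[1,8] |-19|>|14| out[7]=361 → l++
[2,8] |-17|>|14| out[6]=289 → l++
[3,8] |-15|>|14| out[5]=225 → l++
[4,8] |-6|<=|14| out[4]=196 → r--
[4,7] |-6|>|5| out[3]=36 → l++
[5,7] |-5|<=|5| out[2]=25 → r--
[5,6] |-5|>|-3| out[1]=25 → l++

l=6, r=6, next write slot=0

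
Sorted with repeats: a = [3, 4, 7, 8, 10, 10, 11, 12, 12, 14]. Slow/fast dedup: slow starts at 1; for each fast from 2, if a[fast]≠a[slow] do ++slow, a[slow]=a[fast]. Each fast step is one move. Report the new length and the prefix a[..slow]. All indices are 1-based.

length 8; prefix = [3, 4, 7, 8, 10, 11, 12, 14]

slow=1 fast=2: a[fast]=4≠a[slow]=3 write a[2]=4, slow++,fast++
slow=2 fast=3: a[fast]=7≠a[slow]=4 write a[3]=7, slow++,fast++
slow=3 fast=4: a[fast]=8≠a[slow]=7 write a[4]=8, slow++,fast++
slow=4 fast=5: a[fast]=10≠a[slow]=8 write a[5]=10, slow++,fast++
slow=5 fast=6: a[fast]=10=a[slow] dup, fast++
slow=5 fast=7: a[fast]=11≠a[slow]=10 write a[6]=11, slow++,fast++
slow=6 fast=8: a[fast]=12≠a[slow]=11 write a[7]=12, slow++,fast++
slow=7 fast=9: a[fast]=12=a[slow] dup, fast++
slow=7 fast=10: a[fast]=14≠a[slow]=12 write a[8]=14, slow++,fast++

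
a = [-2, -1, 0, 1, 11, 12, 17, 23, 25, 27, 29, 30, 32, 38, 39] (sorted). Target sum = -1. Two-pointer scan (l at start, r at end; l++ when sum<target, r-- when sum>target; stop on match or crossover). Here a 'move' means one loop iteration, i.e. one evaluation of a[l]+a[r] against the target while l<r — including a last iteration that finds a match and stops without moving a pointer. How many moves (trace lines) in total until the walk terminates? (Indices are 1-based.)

[1,15] -2+39=37 >-1 → r--
[1,14] -2+38=36 >-1 → r--
[1,13] -2+32=30 >-1 → r--
[1,12] -2+30=28 >-1 → r--
[1,11] -2+29=27 >-1 → r--
[1,10] -2+27=25 >-1 → r--
[1,9] -2+25=23 >-1 → r--
[1,8] -2+23=21 >-1 → r--
[1,7] -2+17=15 >-1 → r--
[1,6] -2+12=10 >-1 → r--
[1,5] -2+11=9 >-1 → r--
[1,4] -2+1=-1 → found

12 moves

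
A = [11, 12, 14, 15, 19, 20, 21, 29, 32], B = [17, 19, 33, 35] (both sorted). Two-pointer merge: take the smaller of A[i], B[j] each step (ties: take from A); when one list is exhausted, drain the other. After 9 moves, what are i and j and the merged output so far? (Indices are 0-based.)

[i=0,j=0] A[i]=11<=B[j]=17 take 11 → i++
[i=1,j=0] A[i]=12<=B[j]=17 take 12 → i++
[i=2,j=0] A[i]=14<=B[j]=17 take 14 → i++
[i=3,j=0] A[i]=15<=B[j]=17 take 15 → i++
[i=4,j=0] A[i]=19>B[j]=17 take 17 → j++
[i=4,j=1] A[i]=19<=B[j]=19 take 19 → i++
[i=5,j=1] A[i]=20>B[j]=19 take 19 → j++
[i=5,j=2] A[i]=20<=B[j]=33 take 20 → i++
[i=6,j=2] A[i]=21<=B[j]=33 take 21 → i++

i=7, j=2, merged so far=[11, 12, 14, 15, 17, 19, 19, 20, 21]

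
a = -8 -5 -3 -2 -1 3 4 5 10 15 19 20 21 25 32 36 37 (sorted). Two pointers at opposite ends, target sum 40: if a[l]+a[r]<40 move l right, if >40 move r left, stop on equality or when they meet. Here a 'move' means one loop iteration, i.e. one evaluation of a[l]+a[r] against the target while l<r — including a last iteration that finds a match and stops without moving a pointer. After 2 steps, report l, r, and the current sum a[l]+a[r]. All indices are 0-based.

[0,16] -8+37=29 <40 → l++
[1,16] -5+37=32 <40 → l++

l=2, r=16, sum=34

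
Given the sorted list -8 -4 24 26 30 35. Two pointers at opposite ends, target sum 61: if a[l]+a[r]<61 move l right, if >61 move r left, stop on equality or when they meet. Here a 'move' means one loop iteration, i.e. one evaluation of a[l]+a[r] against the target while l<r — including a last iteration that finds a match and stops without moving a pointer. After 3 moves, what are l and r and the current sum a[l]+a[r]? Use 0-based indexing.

l=3, r=5, sum=61

l=0 r=5: -8+35=27 <61, l++
l=1 r=5: -4+35=31 <61, l++
l=2 r=5: 24+35=59 <61, l++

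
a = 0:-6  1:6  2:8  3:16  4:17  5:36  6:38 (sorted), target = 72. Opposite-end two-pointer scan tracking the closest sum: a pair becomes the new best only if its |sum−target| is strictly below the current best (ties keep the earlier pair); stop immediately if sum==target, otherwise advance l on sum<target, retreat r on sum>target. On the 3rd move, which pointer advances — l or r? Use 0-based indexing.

[0,6] -6+38=32 d=40 * → l++
[1,6] 6+38=44 d=28 * → l++
[2,6] 8+38=46 d=26 * → l++

l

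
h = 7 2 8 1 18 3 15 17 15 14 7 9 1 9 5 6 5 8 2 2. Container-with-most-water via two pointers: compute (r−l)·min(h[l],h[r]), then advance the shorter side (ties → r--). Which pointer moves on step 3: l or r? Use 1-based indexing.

l

[1,20] min(7,2)*19=38 best=38 * → r--
[1,19] min(7,2)*18=36 best=38 → r--
[1,18] min(7,8)*17=119 best=119 * → l++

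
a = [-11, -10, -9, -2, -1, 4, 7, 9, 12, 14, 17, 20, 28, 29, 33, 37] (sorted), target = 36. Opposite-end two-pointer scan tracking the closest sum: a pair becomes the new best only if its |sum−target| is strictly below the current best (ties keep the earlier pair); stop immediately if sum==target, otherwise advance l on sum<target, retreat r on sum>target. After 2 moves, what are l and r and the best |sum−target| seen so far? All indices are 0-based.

l=2, r=15, best |Δ|=9

[0,15] -11+37=26 d=10 * → l++
[1,15] -10+37=27 d=9 * → l++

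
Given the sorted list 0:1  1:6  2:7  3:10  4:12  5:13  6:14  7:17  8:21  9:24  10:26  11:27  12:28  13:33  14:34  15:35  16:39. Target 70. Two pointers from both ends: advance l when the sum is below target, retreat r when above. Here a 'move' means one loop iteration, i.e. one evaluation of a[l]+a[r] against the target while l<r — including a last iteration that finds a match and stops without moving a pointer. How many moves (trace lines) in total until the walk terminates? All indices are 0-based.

16 moves

l=0 r=16: 1+39=40 <70, l++
l=1 r=16: 6+39=45 <70, l++
l=2 r=16: 7+39=46 <70, l++
l=3 r=16: 10+39=49 <70, l++
l=4 r=16: 12+39=51 <70, l++
l=5 r=16: 13+39=52 <70, l++
l=6 r=16: 14+39=53 <70, l++
l=7 r=16: 17+39=56 <70, l++
l=8 r=16: 21+39=60 <70, l++
l=9 r=16: 24+39=63 <70, l++
l=10 r=16: 26+39=65 <70, l++
l=11 r=16: 27+39=66 <70, l++
l=12 r=16: 28+39=67 <70, l++
l=13 r=16: 33+39=72 >70, r--
l=13 r=15: 33+35=68 <70, l++
l=14 r=15: 34+35=69 <70, l++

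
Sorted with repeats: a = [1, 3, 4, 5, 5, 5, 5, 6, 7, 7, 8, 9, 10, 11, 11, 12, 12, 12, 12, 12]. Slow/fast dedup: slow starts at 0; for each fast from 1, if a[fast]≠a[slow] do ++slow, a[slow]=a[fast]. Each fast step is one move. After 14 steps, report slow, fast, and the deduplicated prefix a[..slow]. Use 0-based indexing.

slow=9, fast=15, prefix=[1, 3, 4, 5, 6, 7, 8, 9, 10, 11]

slow=0 fast=1: a[fast]=3≠a[slow]=1 write a[1]=3, slow++,fast++
slow=1 fast=2: a[fast]=4≠a[slow]=3 write a[2]=4, slow++,fast++
slow=2 fast=3: a[fast]=5≠a[slow]=4 write a[3]=5, slow++,fast++
slow=3 fast=4: a[fast]=5=a[slow] dup, fast++
slow=3 fast=5: a[fast]=5=a[slow] dup, fast++
slow=3 fast=6: a[fast]=5=a[slow] dup, fast++
slow=3 fast=7: a[fast]=6≠a[slow]=5 write a[4]=6, slow++,fast++
slow=4 fast=8: a[fast]=7≠a[slow]=6 write a[5]=7, slow++,fast++
slow=5 fast=9: a[fast]=7=a[slow] dup, fast++
slow=5 fast=10: a[fast]=8≠a[slow]=7 write a[6]=8, slow++,fast++
slow=6 fast=11: a[fast]=9≠a[slow]=8 write a[7]=9, slow++,fast++
slow=7 fast=12: a[fast]=10≠a[slow]=9 write a[8]=10, slow++,fast++
slow=8 fast=13: a[fast]=11≠a[slow]=10 write a[9]=11, slow++,fast++
slow=9 fast=14: a[fast]=11=a[slow] dup, fast++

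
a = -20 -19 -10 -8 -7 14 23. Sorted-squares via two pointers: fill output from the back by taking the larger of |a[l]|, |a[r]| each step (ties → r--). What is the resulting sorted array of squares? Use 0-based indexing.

[49, 64, 100, 196, 361, 400, 529]

[0,6] |-20|<=|23| out[6]=529 → r--
[0,5] |-20|>|14| out[5]=400 → l++
[1,5] |-19|>|14| out[4]=361 → l++
[2,5] |-10|<=|14| out[3]=196 → r--
[2,4] |-10|>|-7| out[2]=100 → l++
[3,4] |-8|>|-7| out[1]=64 → l++
[4,4] |-7|<=|-7| out[0]=49 → r--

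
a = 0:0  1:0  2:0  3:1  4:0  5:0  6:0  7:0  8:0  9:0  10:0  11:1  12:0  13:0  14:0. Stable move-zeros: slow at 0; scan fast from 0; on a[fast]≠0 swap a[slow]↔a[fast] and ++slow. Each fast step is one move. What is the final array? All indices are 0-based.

[1, 1, 0, 0, 0, 0, 0, 0, 0, 0, 0, 0, 0, 0, 0]

(s=0,f=0) a[fast]=0 → fast++
(s=0,f=1) a[fast]=0 → fast++
(s=0,f=2) a[fast]=0 → fast++
(s=0,f=3) a[fast]=1≠0 swap→a[0]=1 → slow++,fast++
(s=1,f=4) a[fast]=0 → fast++
(s=1,f=5) a[fast]=0 → fast++
(s=1,f=6) a[fast]=0 → fast++
(s=1,f=7) a[fast]=0 → fast++
(s=1,f=8) a[fast]=0 → fast++
(s=1,f=9) a[fast]=0 → fast++
(s=1,f=10) a[fast]=0 → fast++
(s=1,f=11) a[fast]=1≠0 swap→a[1]=1 → slow++,fast++
(s=2,f=12) a[fast]=0 → fast++
(s=2,f=13) a[fast]=0 → fast++
(s=2,f=14) a[fast]=0 → fast++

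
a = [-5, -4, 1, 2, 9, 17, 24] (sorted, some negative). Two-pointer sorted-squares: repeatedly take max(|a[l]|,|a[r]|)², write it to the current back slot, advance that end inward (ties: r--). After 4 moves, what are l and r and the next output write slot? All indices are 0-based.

l=0 r=6: |-5|<=|24| out[6]=576, r--
l=0 r=5: |-5|<=|17| out[5]=289, r--
l=0 r=4: |-5|<=|9| out[4]=81, r--
l=0 r=3: |-5|>|2| out[3]=25, l++

l=1, r=3, next write slot=2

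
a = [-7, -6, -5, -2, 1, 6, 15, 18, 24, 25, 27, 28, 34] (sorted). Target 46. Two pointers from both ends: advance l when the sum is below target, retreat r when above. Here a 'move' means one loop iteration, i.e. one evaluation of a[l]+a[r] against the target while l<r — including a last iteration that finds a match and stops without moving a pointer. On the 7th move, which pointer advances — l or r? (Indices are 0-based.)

l=0 r=12: -7+34=27 <46, l++
l=1 r=12: -6+34=28 <46, l++
l=2 r=12: -5+34=29 <46, l++
l=3 r=12: -2+34=32 <46, l++
l=4 r=12: 1+34=35 <46, l++
l=5 r=12: 6+34=40 <46, l++
l=6 r=12: 15+34=49 >46, r--

r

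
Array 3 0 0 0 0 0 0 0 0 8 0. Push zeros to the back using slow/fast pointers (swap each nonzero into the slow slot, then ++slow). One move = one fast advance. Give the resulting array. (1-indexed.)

(s=1,f=1) a[fast]=3≠0 swap→a[1]=3 → slow++,fast++
(s=2,f=2) a[fast]=0 → fast++
(s=2,f=3) a[fast]=0 → fast++
(s=2,f=4) a[fast]=0 → fast++
(s=2,f=5) a[fast]=0 → fast++
(s=2,f=6) a[fast]=0 → fast++
(s=2,f=7) a[fast]=0 → fast++
(s=2,f=8) a[fast]=0 → fast++
(s=2,f=9) a[fast]=0 → fast++
(s=2,f=10) a[fast]=8≠0 swap→a[2]=8 → slow++,fast++
(s=3,f=11) a[fast]=0 → fast++

[3, 8, 0, 0, 0, 0, 0, 0, 0, 0, 0]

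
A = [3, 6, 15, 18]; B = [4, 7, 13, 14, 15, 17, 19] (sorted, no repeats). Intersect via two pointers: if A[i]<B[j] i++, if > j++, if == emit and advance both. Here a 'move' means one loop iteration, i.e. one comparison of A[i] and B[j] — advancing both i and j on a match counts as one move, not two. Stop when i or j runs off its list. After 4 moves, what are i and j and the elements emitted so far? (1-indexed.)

i=3, j=3, emitted=[]

[i=1,j=1] 3<4 → i++
[i=2,j=1] 6>4 → j++
[i=2,j=2] 6<7 → i++
[i=3,j=2] 15>7 → j++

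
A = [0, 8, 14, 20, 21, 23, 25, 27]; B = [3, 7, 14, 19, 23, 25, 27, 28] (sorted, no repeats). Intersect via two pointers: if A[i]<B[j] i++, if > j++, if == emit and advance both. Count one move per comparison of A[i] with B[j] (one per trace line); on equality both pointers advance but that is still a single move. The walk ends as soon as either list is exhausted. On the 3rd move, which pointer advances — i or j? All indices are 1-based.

j

i=1 j=1: 0<3, i++
i=2 j=1: 8>3, j++
i=2 j=2: 8>7, j++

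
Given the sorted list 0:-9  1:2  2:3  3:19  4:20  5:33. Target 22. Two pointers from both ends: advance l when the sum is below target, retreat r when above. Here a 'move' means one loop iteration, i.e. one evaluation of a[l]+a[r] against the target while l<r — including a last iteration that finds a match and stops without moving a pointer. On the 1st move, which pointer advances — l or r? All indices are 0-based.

r

[0,5] -9+33=24 >22 → r--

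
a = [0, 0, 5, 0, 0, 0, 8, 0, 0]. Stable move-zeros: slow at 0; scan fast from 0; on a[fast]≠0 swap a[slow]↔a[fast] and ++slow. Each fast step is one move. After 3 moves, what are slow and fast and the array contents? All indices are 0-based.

(s=0,f=0) a[fast]=0 → fast++
(s=0,f=1) a[fast]=0 → fast++
(s=0,f=2) a[fast]=5≠0 swap→a[0]=5 → slow++,fast++

slow=1, fast=3, a=[5, 0, 0, 0, 0, 0, 8, 0, 0]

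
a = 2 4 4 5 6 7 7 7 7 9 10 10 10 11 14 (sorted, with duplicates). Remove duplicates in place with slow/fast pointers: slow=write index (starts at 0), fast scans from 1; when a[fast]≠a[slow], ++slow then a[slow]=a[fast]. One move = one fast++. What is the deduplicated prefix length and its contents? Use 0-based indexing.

length 9; prefix = [2, 4, 5, 6, 7, 9, 10, 11, 14]

slow=0 fast=1: a[fast]=4≠a[slow]=2 write a[1]=4, slow++,fast++
slow=1 fast=2: a[fast]=4=a[slow] dup, fast++
slow=1 fast=3: a[fast]=5≠a[slow]=4 write a[2]=5, slow++,fast++
slow=2 fast=4: a[fast]=6≠a[slow]=5 write a[3]=6, slow++,fast++
slow=3 fast=5: a[fast]=7≠a[slow]=6 write a[4]=7, slow++,fast++
slow=4 fast=6: a[fast]=7=a[slow] dup, fast++
slow=4 fast=7: a[fast]=7=a[slow] dup, fast++
slow=4 fast=8: a[fast]=7=a[slow] dup, fast++
slow=4 fast=9: a[fast]=9≠a[slow]=7 write a[5]=9, slow++,fast++
slow=5 fast=10: a[fast]=10≠a[slow]=9 write a[6]=10, slow++,fast++
slow=6 fast=11: a[fast]=10=a[slow] dup, fast++
slow=6 fast=12: a[fast]=10=a[slow] dup, fast++
slow=6 fast=13: a[fast]=11≠a[slow]=10 write a[7]=11, slow++,fast++
slow=7 fast=14: a[fast]=14≠a[slow]=11 write a[8]=14, slow++,fast++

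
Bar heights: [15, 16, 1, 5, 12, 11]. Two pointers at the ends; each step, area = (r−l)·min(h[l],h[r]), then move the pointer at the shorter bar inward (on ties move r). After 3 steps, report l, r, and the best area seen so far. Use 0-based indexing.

l=0, r=2, best area=55

[0,5] min(15,11)*5=55 best=55 * → r--
[0,4] min(15,12)*4=48 best=55 → r--
[0,3] min(15,5)*3=15 best=55 → r--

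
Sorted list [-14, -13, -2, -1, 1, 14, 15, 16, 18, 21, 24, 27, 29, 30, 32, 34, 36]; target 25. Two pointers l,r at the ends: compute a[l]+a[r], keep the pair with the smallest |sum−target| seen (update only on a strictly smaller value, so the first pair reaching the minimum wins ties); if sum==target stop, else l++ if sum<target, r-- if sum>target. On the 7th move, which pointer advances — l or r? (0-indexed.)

r

[0,16] -14+36=22 d=3 * → l++
[1,16] -13+36=23 d=2 * → l++
[2,16] -2+36=34 d=9 → r--
[2,15] -2+34=32 d=7 → r--
[2,14] -2+32=30 d=5 → r--
[2,13] -2+30=28 d=3 → r--
[2,12] -2+29=27 d=2 → r--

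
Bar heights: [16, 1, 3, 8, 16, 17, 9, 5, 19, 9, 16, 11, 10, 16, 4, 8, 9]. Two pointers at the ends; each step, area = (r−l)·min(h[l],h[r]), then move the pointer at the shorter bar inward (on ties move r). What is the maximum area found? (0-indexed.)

[0,16] min(16,9)*16=144 best=144 * → r--
[0,15] min(16,8)*15=120 best=144 → r--
[0,14] min(16,4)*14=56 best=144 → r--
[0,13] min(16,16)*13=208 best=208 * → r--
[0,12] min(16,10)*12=120 best=208 → r--
[0,11] min(16,11)*11=121 best=208 → r--
[0,10] min(16,16)*10=160 best=208 → r--
[0,9] min(16,9)*9=81 best=208 → r--
[0,8] min(16,19)*8=128 best=208 → l++
[1,8] min(1,19)*7=7 best=208 → l++
[2,8] min(3,19)*6=18 best=208 → l++
[3,8] min(8,19)*5=40 best=208 → l++
[4,8] min(16,19)*4=64 best=208 → l++
[5,8] min(17,19)*3=51 best=208 → l++
[6,8] min(9,19)*2=18 best=208 → l++
[7,8] min(5,19)*1=5 best=208 → l++

max area = 208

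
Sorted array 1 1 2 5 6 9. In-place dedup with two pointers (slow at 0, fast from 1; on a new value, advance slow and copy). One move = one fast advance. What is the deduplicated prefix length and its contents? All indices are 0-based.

length 5; prefix = [1, 2, 5, 6, 9]

slow=0 fast=1: a[fast]=1=a[slow] dup, fast++
slow=0 fast=2: a[fast]=2≠a[slow]=1 write a[1]=2, slow++,fast++
slow=1 fast=3: a[fast]=5≠a[slow]=2 write a[2]=5, slow++,fast++
slow=2 fast=4: a[fast]=6≠a[slow]=5 write a[3]=6, slow++,fast++
slow=3 fast=5: a[fast]=9≠a[slow]=6 write a[4]=9, slow++,fast++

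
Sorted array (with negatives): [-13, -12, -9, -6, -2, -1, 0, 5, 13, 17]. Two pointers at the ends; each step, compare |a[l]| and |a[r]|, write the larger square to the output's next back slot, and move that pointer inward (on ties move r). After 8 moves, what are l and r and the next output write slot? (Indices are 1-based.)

l=6, r=7, next write slot=2

[1,10] |-13|<=|17| out[10]=289 → r--
[1,9] |-13|<=|13| out[9]=169 → r--
[1,8] |-13|>|5| out[8]=169 → l++
[2,8] |-12|>|5| out[7]=144 → l++
[3,8] |-9|>|5| out[6]=81 → l++
[4,8] |-6|>|5| out[5]=36 → l++
[5,8] |-2|<=|5| out[4]=25 → r--
[5,7] |-2|>|0| out[3]=4 → l++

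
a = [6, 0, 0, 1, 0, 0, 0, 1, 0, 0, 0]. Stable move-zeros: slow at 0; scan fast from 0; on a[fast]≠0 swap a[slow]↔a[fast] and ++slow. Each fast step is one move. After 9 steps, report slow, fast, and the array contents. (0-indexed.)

slow=3, fast=9, a=[6, 1, 1, 0, 0, 0, 0, 0, 0, 0, 0]

slow=0 fast=0: a[fast]=6≠0 swap→a[0]=6, slow++,fast++
slow=1 fast=1: a[fast]=0, fast++
slow=1 fast=2: a[fast]=0, fast++
slow=1 fast=3: a[fast]=1≠0 swap→a[1]=1, slow++,fast++
slow=2 fast=4: a[fast]=0, fast++
slow=2 fast=5: a[fast]=0, fast++
slow=2 fast=6: a[fast]=0, fast++
slow=2 fast=7: a[fast]=1≠0 swap→a[2]=1, slow++,fast++
slow=3 fast=8: a[fast]=0, fast++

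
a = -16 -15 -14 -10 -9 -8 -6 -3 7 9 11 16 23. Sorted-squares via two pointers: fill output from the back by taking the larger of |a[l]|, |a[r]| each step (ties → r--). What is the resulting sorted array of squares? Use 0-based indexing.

[0,12] |-16|<=|23| out[12]=529 → r--
[0,11] |-16|<=|16| out[11]=256 → r--
[0,10] |-16|>|11| out[10]=256 → l++
[1,10] |-15|>|11| out[9]=225 → l++
[2,10] |-14|>|11| out[8]=196 → l++
[3,10] |-10|<=|11| out[7]=121 → r--
[3,9] |-10|>|9| out[6]=100 → l++
[4,9] |-9|<=|9| out[5]=81 → r--
[4,8] |-9|>|7| out[4]=81 → l++
[5,8] |-8|>|7| out[3]=64 → l++
[6,8] |-6|<=|7| out[2]=49 → r--
[6,7] |-6|>|-3| out[1]=36 → l++
[7,7] |-3|<=|-3| out[0]=9 → r--

[9, 36, 49, 64, 81, 81, 100, 121, 196, 225, 256, 256, 529]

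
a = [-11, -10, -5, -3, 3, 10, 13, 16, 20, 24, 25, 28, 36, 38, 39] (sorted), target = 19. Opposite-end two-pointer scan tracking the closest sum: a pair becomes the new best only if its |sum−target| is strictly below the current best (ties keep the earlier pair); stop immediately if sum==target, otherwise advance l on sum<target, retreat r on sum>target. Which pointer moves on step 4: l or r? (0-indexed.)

l

[0,14] -11+39=28 d=9 * → r--
[0,13] -11+38=27 d=8 * → r--
[0,12] -11+36=25 d=6 * → r--
[0,11] -11+28=17 d=2 * → l++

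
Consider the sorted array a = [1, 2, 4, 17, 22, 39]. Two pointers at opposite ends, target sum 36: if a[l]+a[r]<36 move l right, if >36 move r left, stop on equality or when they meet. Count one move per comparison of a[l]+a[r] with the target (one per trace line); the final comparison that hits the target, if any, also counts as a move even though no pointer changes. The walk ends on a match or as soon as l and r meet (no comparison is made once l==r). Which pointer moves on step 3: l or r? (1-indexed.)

l

l=1 r=6: 1+39=40 >36, r--
l=1 r=5: 1+22=23 <36, l++
l=2 r=5: 2+22=24 <36, l++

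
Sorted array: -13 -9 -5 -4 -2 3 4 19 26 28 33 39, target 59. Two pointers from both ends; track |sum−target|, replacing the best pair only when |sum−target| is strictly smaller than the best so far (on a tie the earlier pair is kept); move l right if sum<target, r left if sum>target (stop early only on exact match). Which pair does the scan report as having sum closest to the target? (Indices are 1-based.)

pair (26, 33) with sum 59 (|Δ|=0)

l=1 r=12: -13+39=26 d=33 *, l++
l=2 r=12: -9+39=30 d=29 *, l++
l=3 r=12: -5+39=34 d=25 *, l++
l=4 r=12: -4+39=35 d=24 *, l++
l=5 r=12: -2+39=37 d=22 *, l++
l=6 r=12: 3+39=42 d=17 *, l++
l=7 r=12: 4+39=43 d=16 *, l++
l=8 r=12: 19+39=58 d=1 *, l++
l=9 r=12: 26+39=65 d=6, r--
l=9 r=11: 26+33=59 d=0 *, stop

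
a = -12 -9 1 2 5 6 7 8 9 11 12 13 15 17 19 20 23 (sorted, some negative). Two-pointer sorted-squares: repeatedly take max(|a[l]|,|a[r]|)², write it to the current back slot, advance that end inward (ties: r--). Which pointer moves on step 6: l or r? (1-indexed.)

[1,17] |-12|<=|23| out[17]=529 → r--
[1,16] |-12|<=|20| out[16]=400 → r--
[1,15] |-12|<=|19| out[15]=361 → r--
[1,14] |-12|<=|17| out[14]=289 → r--
[1,13] |-12|<=|15| out[13]=225 → r--
[1,12] |-12|<=|13| out[12]=169 → r--

r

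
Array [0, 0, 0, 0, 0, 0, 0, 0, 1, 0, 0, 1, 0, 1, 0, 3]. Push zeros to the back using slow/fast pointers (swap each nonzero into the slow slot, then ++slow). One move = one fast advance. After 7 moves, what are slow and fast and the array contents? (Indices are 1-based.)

slow=1 fast=1: a[fast]=0, fast++
slow=1 fast=2: a[fast]=0, fast++
slow=1 fast=3: a[fast]=0, fast++
slow=1 fast=4: a[fast]=0, fast++
slow=1 fast=5: a[fast]=0, fast++
slow=1 fast=6: a[fast]=0, fast++
slow=1 fast=7: a[fast]=0, fast++

slow=1, fast=8, a=[0, 0, 0, 0, 0, 0, 0, 0, 1, 0, 0, 1, 0, 1, 0, 3]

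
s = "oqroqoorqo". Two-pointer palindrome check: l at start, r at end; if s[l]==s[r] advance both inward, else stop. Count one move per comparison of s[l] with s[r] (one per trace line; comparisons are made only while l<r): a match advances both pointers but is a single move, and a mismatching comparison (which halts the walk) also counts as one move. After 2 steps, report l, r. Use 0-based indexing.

l=0 r=9: 'o'=='o', l++,r--
l=1 r=8: 'q'=='q', l++,r--

l=2, r=7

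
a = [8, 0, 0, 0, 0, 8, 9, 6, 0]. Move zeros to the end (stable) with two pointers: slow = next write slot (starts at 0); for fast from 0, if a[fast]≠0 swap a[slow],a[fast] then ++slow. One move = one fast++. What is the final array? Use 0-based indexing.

(s=0,f=0) a[fast]=8≠0 swap→a[0]=8 → slow++,fast++
(s=1,f=1) a[fast]=0 → fast++
(s=1,f=2) a[fast]=0 → fast++
(s=1,f=3) a[fast]=0 → fast++
(s=1,f=4) a[fast]=0 → fast++
(s=1,f=5) a[fast]=8≠0 swap→a[1]=8 → slow++,fast++
(s=2,f=6) a[fast]=9≠0 swap→a[2]=9 → slow++,fast++
(s=3,f=7) a[fast]=6≠0 swap→a[3]=6 → slow++,fast++
(s=4,f=8) a[fast]=0 → fast++

[8, 8, 9, 6, 0, 0, 0, 0, 0]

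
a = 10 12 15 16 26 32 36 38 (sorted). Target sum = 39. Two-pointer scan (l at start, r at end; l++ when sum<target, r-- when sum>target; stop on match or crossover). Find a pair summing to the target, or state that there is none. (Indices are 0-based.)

no pair

l=0 r=7: 10+38=48 >39, r--
l=0 r=6: 10+36=46 >39, r--
l=0 r=5: 10+32=42 >39, r--
l=0 r=4: 10+26=36 <39, l++
l=1 r=4: 12+26=38 <39, l++
l=2 r=4: 15+26=41 >39, r--
l=2 r=3: 15+16=31 <39, l++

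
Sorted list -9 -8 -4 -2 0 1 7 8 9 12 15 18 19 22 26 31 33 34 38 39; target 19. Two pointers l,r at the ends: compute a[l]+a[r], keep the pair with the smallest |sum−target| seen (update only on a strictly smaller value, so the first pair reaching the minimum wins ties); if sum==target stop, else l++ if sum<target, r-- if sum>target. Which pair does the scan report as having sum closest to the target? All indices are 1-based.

pair (0, 19) with sum 19 (|Δ|=0)

[1,20] -9+39=30 d=11 * → r--
[1,19] -9+38=29 d=10 * → r--
[1,18] -9+34=25 d=6 * → r--
[1,17] -9+33=24 d=5 * → r--
[1,16] -9+31=22 d=3 * → r--
[1,15] -9+26=17 d=2 * → l++
[2,15] -8+26=18 d=1 * → l++
[3,15] -4+26=22 d=3 → r--
[3,14] -4+22=18 d=1 → l++
[4,14] -2+22=20 d=1 → r--
[4,13] -2+19=17 d=2 → l++
[5,13] 0+19=19 d=0 * → stop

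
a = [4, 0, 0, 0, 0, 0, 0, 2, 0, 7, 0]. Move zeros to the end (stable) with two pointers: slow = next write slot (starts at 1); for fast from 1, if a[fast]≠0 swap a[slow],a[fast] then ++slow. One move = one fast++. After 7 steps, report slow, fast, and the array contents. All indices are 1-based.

slow=2, fast=8, a=[4, 0, 0, 0, 0, 0, 0, 2, 0, 7, 0]

slow=1 fast=1: a[fast]=4≠0 swap→a[1]=4, slow++,fast++
slow=2 fast=2: a[fast]=0, fast++
slow=2 fast=3: a[fast]=0, fast++
slow=2 fast=4: a[fast]=0, fast++
slow=2 fast=5: a[fast]=0, fast++
slow=2 fast=6: a[fast]=0, fast++
slow=2 fast=7: a[fast]=0, fast++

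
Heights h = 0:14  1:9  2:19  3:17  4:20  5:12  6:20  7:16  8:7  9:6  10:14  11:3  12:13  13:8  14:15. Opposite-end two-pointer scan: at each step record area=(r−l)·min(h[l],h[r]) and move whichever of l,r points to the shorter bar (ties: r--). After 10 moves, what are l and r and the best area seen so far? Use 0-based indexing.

l=2, r=6, best area=196

[0,14] min(14,15)*14=196 best=196 * → l++
[1,14] min(9,15)*13=117 best=196 → l++
[2,14] min(19,15)*12=180 best=196 → r--
[2,13] min(19,8)*11=88 best=196 → r--
[2,12] min(19,13)*10=130 best=196 → r--
[2,11] min(19,3)*9=27 best=196 → r--
[2,10] min(19,14)*8=112 best=196 → r--
[2,9] min(19,6)*7=42 best=196 → r--
[2,8] min(19,7)*6=42 best=196 → r--
[2,7] min(19,16)*5=80 best=196 → r--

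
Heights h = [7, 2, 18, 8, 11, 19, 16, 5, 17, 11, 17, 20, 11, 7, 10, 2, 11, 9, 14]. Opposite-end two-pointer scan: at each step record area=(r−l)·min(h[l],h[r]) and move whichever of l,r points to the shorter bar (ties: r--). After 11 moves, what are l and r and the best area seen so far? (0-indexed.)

l=4, r=11, best area=224

[0,18] min(7,14)*18=126 best=126 * → l++
[1,18] min(2,14)*17=34 best=126 → l++
[2,18] min(18,14)*16=224 best=224 * → r--
[2,17] min(18,9)*15=135 best=224 → r--
[2,16] min(18,11)*14=154 best=224 → r--
[2,15] min(18,2)*13=26 best=224 → r--
[2,14] min(18,10)*12=120 best=224 → r--
[2,13] min(18,7)*11=77 best=224 → r--
[2,12] min(18,11)*10=110 best=224 → r--
[2,11] min(18,20)*9=162 best=224 → l++
[3,11] min(8,20)*8=64 best=224 → l++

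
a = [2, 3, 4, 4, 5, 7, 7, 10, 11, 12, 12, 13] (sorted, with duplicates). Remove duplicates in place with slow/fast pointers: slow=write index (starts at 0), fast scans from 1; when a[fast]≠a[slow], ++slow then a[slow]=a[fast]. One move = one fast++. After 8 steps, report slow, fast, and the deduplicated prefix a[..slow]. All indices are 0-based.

slow=6, fast=9, prefix=[2, 3, 4, 5, 7, 10, 11]

(s=0,f=1) a[fast]=3≠a[slow]=2 write a[1]=3 → slow++,fast++
(s=1,f=2) a[fast]=4≠a[slow]=3 write a[2]=4 → slow++,fast++
(s=2,f=3) a[fast]=4=a[slow] dup → fast++
(s=2,f=4) a[fast]=5≠a[slow]=4 write a[3]=5 → slow++,fast++
(s=3,f=5) a[fast]=7≠a[slow]=5 write a[4]=7 → slow++,fast++
(s=4,f=6) a[fast]=7=a[slow] dup → fast++
(s=4,f=7) a[fast]=10≠a[slow]=7 write a[5]=10 → slow++,fast++
(s=5,f=8) a[fast]=11≠a[slow]=10 write a[6]=11 → slow++,fast++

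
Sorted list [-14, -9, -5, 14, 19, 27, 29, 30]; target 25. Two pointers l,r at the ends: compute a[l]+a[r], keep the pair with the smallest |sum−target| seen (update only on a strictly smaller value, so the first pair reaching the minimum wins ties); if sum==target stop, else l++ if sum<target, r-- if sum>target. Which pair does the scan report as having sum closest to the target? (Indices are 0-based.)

l=0 r=7: -14+30=16 d=9 *, l++
l=1 r=7: -9+30=21 d=4 *, l++
l=2 r=7: -5+30=25 d=0 *, stop

pair (-5, 30) with sum 25 (|Δ|=0)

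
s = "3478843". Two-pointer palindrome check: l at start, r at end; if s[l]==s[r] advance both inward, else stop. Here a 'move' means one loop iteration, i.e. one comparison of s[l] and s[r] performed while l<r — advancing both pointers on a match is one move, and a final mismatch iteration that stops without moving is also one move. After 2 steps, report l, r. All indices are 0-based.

l=2, r=4

[0,6] '3'=='3' → l++,r--
[1,5] '4'=='4' → l++,r--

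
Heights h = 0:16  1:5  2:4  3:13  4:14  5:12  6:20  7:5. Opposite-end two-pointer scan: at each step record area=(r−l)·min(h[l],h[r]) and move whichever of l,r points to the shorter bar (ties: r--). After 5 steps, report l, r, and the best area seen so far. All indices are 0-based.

l=4, r=6, best area=96

[0,7] min(16,5)*7=35 best=35 * → r--
[0,6] min(16,20)*6=96 best=96 * → l++
[1,6] min(5,20)*5=25 best=96 → l++
[2,6] min(4,20)*4=16 best=96 → l++
[3,6] min(13,20)*3=39 best=96 → l++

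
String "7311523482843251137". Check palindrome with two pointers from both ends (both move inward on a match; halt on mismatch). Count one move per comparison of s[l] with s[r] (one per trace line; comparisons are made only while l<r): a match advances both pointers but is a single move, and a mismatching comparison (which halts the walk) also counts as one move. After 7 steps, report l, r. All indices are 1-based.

l=8, r=12

[1,19] '7'=='7' → l++,r--
[2,18] '3'=='3' → l++,r--
[3,17] '1'=='1' → l++,r--
[4,16] '1'=='1' → l++,r--
[5,15] '5'=='5' → l++,r--
[6,14] '2'=='2' → l++,r--
[7,13] '3'=='3' → l++,r--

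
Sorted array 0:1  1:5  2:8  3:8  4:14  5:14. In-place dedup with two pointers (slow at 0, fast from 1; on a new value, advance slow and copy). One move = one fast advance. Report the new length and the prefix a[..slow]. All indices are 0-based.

length 4; prefix = [1, 5, 8, 14]

(s=0,f=1) a[fast]=5≠a[slow]=1 write a[1]=5 → slow++,fast++
(s=1,f=2) a[fast]=8≠a[slow]=5 write a[2]=8 → slow++,fast++
(s=2,f=3) a[fast]=8=a[slow] dup → fast++
(s=2,f=4) a[fast]=14≠a[slow]=8 write a[3]=14 → slow++,fast++
(s=3,f=5) a[fast]=14=a[slow] dup → fast++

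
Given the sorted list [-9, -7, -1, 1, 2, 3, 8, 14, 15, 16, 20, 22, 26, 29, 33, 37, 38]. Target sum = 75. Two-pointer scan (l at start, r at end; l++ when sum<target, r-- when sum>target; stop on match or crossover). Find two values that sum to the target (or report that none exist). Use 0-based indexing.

(37, 38)

l=0 r=16: -9+38=29 <75, l++
l=1 r=16: -7+38=31 <75, l++
l=2 r=16: -1+38=37 <75, l++
l=3 r=16: 1+38=39 <75, l++
l=4 r=16: 2+38=40 <75, l++
l=5 r=16: 3+38=41 <75, l++
l=6 r=16: 8+38=46 <75, l++
l=7 r=16: 14+38=52 <75, l++
l=8 r=16: 15+38=53 <75, l++
l=9 r=16: 16+38=54 <75, l++
l=10 r=16: 20+38=58 <75, l++
l=11 r=16: 22+38=60 <75, l++
l=12 r=16: 26+38=64 <75, l++
l=13 r=16: 29+38=67 <75, l++
l=14 r=16: 33+38=71 <75, l++
l=15 r=16: 37+38=75, found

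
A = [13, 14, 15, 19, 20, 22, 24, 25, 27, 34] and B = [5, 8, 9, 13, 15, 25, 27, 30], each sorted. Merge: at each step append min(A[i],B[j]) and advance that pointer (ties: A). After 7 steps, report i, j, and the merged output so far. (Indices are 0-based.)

i=0 j=0: A[i]=13>B[j]=5 take 5, j++
i=0 j=1: A[i]=13>B[j]=8 take 8, j++
i=0 j=2: A[i]=13>B[j]=9 take 9, j++
i=0 j=3: A[i]=13<=B[j]=13 take 13, i++
i=1 j=3: A[i]=14>B[j]=13 take 13, j++
i=1 j=4: A[i]=14<=B[j]=15 take 14, i++
i=2 j=4: A[i]=15<=B[j]=15 take 15, i++

i=3, j=4, merged so far=[5, 8, 9, 13, 13, 14, 15]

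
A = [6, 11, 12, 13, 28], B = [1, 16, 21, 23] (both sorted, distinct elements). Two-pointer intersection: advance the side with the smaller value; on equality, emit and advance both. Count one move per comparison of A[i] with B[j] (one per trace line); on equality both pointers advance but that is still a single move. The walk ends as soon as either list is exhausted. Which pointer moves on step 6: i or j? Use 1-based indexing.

j

i=1 j=1: 6>1, j++
i=1 j=2: 6<16, i++
i=2 j=2: 11<16, i++
i=3 j=2: 12<16, i++
i=4 j=2: 13<16, i++
i=5 j=2: 28>16, j++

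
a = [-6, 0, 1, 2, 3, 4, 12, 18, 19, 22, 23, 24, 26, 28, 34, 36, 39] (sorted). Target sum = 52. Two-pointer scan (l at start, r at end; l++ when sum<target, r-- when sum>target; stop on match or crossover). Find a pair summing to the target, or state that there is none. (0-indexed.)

(18, 34)

[0,16] -6+39=33 <52 → l++
[1,16] 0+39=39 <52 → l++
[2,16] 1+39=40 <52 → l++
[3,16] 2+39=41 <52 → l++
[4,16] 3+39=42 <52 → l++
[5,16] 4+39=43 <52 → l++
[6,16] 12+39=51 <52 → l++
[7,16] 18+39=57 >52 → r--
[7,15] 18+36=54 >52 → r--
[7,14] 18+34=52 → found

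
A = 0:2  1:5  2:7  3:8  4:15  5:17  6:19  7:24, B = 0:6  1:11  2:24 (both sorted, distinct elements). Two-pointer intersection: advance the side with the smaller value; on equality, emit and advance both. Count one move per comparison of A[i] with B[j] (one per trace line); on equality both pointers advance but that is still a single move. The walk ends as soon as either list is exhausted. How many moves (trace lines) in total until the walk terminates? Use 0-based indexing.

[i=0,j=0] 2<6 → i++
[i=1,j=0] 5<6 → i++
[i=2,j=0] 7>6 → j++
[i=2,j=1] 7<11 → i++
[i=3,j=1] 8<11 → i++
[i=4,j=1] 15>11 → j++
[i=4,j=2] 15<24 → i++
[i=5,j=2] 17<24 → i++
[i=6,j=2] 19<24 → i++
[i=7,j=2] 24==24 emit → i++,j++

10 moves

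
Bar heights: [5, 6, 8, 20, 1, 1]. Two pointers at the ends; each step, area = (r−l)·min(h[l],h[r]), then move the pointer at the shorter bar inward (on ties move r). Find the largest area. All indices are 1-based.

l=1 r=6: min(5,1)*5=5 best=5 *, r--
l=1 r=5: min(5,1)*4=4 best=5, r--
l=1 r=4: min(5,20)*3=15 best=15 *, l++
l=2 r=4: min(6,20)*2=12 best=15, l++
l=3 r=4: min(8,20)*1=8 best=15, l++

max area = 15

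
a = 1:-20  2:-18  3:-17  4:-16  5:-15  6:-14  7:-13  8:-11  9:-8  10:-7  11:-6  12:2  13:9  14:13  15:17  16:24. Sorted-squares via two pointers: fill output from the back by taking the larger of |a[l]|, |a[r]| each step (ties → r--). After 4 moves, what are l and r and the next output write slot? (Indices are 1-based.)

l=3, r=14, next write slot=12

[1,16] |-20|<=|24| out[16]=576 → r--
[1,15] |-20|>|17| out[15]=400 → l++
[2,15] |-18|>|17| out[14]=324 → l++
[3,15] |-17|<=|17| out[13]=289 → r--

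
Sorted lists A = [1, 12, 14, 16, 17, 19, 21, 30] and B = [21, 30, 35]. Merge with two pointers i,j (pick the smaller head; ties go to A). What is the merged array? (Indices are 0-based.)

[1, 12, 14, 16, 17, 19, 21, 21, 30, 30, 35]

i=0 j=0: A[i]=1<=B[j]=21 take 1, i++
i=1 j=0: A[i]=12<=B[j]=21 take 12, i++
i=2 j=0: A[i]=14<=B[j]=21 take 14, i++
i=3 j=0: A[i]=16<=B[j]=21 take 16, i++
i=4 j=0: A[i]=17<=B[j]=21 take 17, i++
i=5 j=0: A[i]=19<=B[j]=21 take 19, i++
i=6 j=0: A[i]=21<=B[j]=21 take 21, i++
i=7 j=0: A[i]=30>B[j]=21 take 21, j++
i=7 j=1: A[i]=30<=B[j]=30 take 30, i++
i=8 j=1: A done, take B[j]=30, j++
i=8 j=2: A done, take B[j]=35, j++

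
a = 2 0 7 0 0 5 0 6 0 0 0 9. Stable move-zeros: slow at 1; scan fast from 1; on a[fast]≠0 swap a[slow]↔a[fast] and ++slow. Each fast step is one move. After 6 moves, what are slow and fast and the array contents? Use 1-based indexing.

slow=4, fast=7, a=[2, 7, 5, 0, 0, 0, 0, 6, 0, 0, 0, 9]

(s=1,f=1) a[fast]=2≠0 swap→a[1]=2 → slow++,fast++
(s=2,f=2) a[fast]=0 → fast++
(s=2,f=3) a[fast]=7≠0 swap→a[2]=7 → slow++,fast++
(s=3,f=4) a[fast]=0 → fast++
(s=3,f=5) a[fast]=0 → fast++
(s=3,f=6) a[fast]=5≠0 swap→a[3]=5 → slow++,fast++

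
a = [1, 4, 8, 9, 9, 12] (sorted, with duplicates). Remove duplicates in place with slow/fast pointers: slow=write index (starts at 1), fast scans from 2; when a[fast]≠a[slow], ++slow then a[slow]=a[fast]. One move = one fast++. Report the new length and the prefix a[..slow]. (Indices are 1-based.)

length 5; prefix = [1, 4, 8, 9, 12]

(s=1,f=2) a[fast]=4≠a[slow]=1 write a[2]=4 → slow++,fast++
(s=2,f=3) a[fast]=8≠a[slow]=4 write a[3]=8 → slow++,fast++
(s=3,f=4) a[fast]=9≠a[slow]=8 write a[4]=9 → slow++,fast++
(s=4,f=5) a[fast]=9=a[slow] dup → fast++
(s=4,f=6) a[fast]=12≠a[slow]=9 write a[5]=12 → slow++,fast++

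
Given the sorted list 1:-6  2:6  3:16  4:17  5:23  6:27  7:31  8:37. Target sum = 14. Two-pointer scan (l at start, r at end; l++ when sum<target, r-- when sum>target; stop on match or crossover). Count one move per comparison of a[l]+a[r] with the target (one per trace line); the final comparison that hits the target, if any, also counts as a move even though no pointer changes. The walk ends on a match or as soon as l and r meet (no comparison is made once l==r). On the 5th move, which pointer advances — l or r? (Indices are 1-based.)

l

l=1 r=8: -6+37=31 >14, r--
l=1 r=7: -6+31=25 >14, r--
l=1 r=6: -6+27=21 >14, r--
l=1 r=5: -6+23=17 >14, r--
l=1 r=4: -6+17=11 <14, l++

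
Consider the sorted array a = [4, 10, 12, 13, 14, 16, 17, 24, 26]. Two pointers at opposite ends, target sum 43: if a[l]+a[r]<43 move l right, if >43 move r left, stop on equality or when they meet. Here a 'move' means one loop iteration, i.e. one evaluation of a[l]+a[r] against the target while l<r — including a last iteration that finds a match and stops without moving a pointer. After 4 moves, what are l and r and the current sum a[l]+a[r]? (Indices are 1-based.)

l=1 r=9: 4+26=30 <43, l++
l=2 r=9: 10+26=36 <43, l++
l=3 r=9: 12+26=38 <43, l++
l=4 r=9: 13+26=39 <43, l++

l=5, r=9, sum=40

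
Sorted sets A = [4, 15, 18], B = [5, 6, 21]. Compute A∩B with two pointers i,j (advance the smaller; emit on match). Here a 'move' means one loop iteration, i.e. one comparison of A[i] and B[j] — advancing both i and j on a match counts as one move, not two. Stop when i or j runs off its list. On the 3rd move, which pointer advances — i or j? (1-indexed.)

[i=1,j=1] 4<5 → i++
[i=2,j=1] 15>5 → j++
[i=2,j=2] 15>6 → j++

j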